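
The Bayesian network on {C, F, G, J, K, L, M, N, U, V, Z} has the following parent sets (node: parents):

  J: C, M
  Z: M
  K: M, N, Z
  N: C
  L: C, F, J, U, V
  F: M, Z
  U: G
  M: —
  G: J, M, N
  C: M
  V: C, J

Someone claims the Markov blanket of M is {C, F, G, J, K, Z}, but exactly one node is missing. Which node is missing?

N

By definition, MB(M) is built from M's parents, M's children, and the co-parents of M.
Pa(M) = {}.
Children of M: C, F, G, J, K, Z.
Parents of each child, excluding M:
  C: —
  J: C
  G: J, N
  Z: —
  F: Z
  K: N, Z
MB(M) = {C, F, G, J, K, N, Z}.
Comparing with the claimed set, N is missing.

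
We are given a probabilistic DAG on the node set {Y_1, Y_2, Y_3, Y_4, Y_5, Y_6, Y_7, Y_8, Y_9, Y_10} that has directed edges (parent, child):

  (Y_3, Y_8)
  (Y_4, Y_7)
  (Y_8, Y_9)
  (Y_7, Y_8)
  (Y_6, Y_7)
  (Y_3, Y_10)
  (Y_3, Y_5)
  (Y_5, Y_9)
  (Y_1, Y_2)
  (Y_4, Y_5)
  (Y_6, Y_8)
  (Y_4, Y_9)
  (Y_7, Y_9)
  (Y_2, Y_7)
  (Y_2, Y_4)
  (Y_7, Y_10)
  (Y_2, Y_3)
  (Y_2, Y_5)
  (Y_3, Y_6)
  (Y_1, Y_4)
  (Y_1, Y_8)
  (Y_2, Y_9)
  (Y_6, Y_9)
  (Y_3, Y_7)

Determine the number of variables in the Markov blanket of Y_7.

9

By definition, MB(Y_7) is built from Y_7's parents, Y_7's children, and the co-parents of Y_7.
Y_7's parents: Y_2, Y_3, Y_4, Y_6.
Y_7 has children Y_8, Y_9, Y_10.
For each child, the remaining parents (spouses of Y_7):
  parents(Y_8) \ {Y_7} = {Y_1, Y_3, Y_6}.
  Y_9's other parents are Y_2, Y_4, Y_5, Y_6, Y_8.
  parents(Y_10) \ {Y_7} = {Y_3}.
MB(Y_7) = {Y_1, Y_2, Y_3, Y_4, Y_5, Y_6, Y_8, Y_9, Y_10}, which has 9 nodes.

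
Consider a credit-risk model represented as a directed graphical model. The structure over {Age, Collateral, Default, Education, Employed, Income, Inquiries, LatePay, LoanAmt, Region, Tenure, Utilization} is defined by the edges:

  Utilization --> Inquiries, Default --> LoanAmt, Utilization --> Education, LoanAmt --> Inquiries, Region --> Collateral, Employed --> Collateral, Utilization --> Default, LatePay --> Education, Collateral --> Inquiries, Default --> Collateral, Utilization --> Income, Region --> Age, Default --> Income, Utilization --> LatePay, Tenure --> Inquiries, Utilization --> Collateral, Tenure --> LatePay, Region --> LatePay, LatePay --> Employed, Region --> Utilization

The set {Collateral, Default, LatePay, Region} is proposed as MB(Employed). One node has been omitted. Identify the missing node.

A node's Markov blanket = Pa ∪ Ch ∪ (parents of Ch other than the node itself).
Parents of Employed: LatePay.
Children of Employed: Collateral.
For each child, the remaining parents (spouses of Employed):
  parents(Collateral) \ {Employed} = {Default, Region, Utilization}.
MB(Employed) = {Collateral, Default, LatePay, Region, Utilization}.
Comparing with the claimed set, Utilization is missing.

Utilization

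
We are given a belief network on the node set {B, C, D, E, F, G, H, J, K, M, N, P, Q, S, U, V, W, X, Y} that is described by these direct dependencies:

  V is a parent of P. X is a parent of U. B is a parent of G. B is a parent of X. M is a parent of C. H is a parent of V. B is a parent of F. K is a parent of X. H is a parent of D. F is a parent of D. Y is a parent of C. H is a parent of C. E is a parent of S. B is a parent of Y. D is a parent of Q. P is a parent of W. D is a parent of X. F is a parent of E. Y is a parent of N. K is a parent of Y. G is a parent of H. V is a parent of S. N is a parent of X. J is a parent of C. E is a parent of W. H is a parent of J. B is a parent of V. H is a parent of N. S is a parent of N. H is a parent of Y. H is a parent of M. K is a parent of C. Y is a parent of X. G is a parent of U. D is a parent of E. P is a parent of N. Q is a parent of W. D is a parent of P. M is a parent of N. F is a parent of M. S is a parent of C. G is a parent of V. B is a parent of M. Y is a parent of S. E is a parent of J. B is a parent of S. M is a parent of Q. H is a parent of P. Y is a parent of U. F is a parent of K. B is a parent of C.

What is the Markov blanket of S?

{B, C, E, H, J, K, M, N, P, V, Y}

Recall MB(v) = parents ∪ children ∪ spouses, where spouses are the other parents of v's children.
Parents of S: B, E, V, Y.
Ch(S) = {C, N}.
For each child, the remaining parents (spouses of S):
  N: H, M, P, Y
  C: B, H, J, K, M, Y
So the Markov blanket of S is {B, C, E, H, J, K, M, N, P, V, Y}.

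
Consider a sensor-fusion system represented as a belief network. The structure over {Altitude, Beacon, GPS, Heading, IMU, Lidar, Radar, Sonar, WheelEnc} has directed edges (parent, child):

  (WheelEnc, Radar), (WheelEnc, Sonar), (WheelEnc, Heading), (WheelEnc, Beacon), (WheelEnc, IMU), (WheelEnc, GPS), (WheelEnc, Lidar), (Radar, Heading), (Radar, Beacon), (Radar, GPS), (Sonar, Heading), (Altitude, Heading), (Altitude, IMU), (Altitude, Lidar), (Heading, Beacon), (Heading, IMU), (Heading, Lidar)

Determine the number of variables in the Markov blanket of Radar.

Parents of Radar: WheelEnc.
Radar has children Beacon, GPS, Heading.
Co-parents of Radar (other parents of its children):
  Heading: Altitude, Sonar, WheelEnc
  Beacon: Heading, WheelEnc
  GPS: WheelEnc
MB(Radar) = {Altitude, Beacon, GPS, Heading, Sonar, WheelEnc}, which has 6 nodes.

6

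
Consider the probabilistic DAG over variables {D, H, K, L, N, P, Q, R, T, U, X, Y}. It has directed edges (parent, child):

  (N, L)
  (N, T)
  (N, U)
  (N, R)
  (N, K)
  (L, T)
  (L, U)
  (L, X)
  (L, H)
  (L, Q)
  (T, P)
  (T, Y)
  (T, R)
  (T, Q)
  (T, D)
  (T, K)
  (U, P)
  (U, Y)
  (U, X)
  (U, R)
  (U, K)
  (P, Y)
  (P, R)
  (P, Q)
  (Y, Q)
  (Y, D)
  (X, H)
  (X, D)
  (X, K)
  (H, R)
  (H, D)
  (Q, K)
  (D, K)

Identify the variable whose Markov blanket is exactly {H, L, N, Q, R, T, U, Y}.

P

The target node must have every member of {H, L, N, Q, R, T, U, Y} as a parent, child, or co-parent, and no others.
Parents of P: T, U; children: Q, R, Y; co-parents: H, L, N, T, U, Y.
These exactly cover the given set, so the node is P.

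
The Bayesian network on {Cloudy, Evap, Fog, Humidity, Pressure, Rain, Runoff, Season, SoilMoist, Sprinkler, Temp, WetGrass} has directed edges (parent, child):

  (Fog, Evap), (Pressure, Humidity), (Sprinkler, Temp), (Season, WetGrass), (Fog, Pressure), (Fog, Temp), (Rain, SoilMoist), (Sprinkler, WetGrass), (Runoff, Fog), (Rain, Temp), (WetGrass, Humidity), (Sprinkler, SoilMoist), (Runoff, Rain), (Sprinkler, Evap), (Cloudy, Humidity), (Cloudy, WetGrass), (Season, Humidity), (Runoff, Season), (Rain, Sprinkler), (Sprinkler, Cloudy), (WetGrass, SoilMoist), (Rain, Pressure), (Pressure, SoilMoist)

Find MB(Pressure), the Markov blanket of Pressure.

A node's Markov blanket = Pa ∪ Ch ∪ (parents of Ch other than the node itself).
Pressure has parents Fog, Rain.
Ch(Pressure) = {Humidity, SoilMoist}.
For each child, the remaining parents (spouses of Pressure):
  SoilMoist: Rain, Sprinkler, WetGrass
  Humidity: Cloudy, Season, WetGrass
Union: {Fog, Rain} ∪ {Humidity, SoilMoist} ∪ {Cloudy, Rain, Season, Sprinkler, WetGrass} = {Cloudy, Fog, Humidity, Rain, Season, SoilMoist, Sprinkler, WetGrass}.

{Cloudy, Fog, Humidity, Rain, Season, SoilMoist, Sprinkler, WetGrass}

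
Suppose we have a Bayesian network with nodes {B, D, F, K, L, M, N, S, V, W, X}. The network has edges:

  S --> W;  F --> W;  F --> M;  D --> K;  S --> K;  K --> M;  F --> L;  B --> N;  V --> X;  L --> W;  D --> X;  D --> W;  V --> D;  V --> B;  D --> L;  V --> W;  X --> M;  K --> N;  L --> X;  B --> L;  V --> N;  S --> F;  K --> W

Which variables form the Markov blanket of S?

Recall MB(v) = parents ∪ children ∪ spouses, where spouses are the other parents of v's children.
S has no parents.
Ch(S) = {F, K, W}.
Other parents of S's children:
  F: —
  K: D
  W: D, F, K, L, V
So the Markov blanket of S is {D, F, K, L, V, W}.

{D, F, K, L, V, W}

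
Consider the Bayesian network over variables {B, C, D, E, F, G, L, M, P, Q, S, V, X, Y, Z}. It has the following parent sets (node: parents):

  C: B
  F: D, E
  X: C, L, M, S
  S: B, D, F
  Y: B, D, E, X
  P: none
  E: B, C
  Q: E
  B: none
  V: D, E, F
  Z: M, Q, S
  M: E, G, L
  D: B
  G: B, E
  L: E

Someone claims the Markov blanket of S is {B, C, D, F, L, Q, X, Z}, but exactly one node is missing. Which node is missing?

By definition, MB(S) is built from S's parents, S's children, and the co-parents of S.
Pa(S) = {B, D, F}.
Children of S: X, Z.
Co-parents of S (other parents of its children):
  X's other parents are C, L, M.
  Z's other parents are M, Q.
MB(S) = {B, C, D, F, L, M, Q, X, Z}.
Comparing with the claimed set, M is missing.

M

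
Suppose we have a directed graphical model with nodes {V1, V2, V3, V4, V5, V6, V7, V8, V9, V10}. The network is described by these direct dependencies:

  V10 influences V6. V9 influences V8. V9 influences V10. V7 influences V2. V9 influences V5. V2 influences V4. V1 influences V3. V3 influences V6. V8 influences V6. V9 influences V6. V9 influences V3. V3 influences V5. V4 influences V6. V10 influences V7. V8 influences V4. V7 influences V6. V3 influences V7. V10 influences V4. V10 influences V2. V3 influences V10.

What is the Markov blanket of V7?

V7 has parents V3, V10.
Ch(V7) = {V2, V6}.
Co-parents of V7 (other parents of its children):
  V2: V10
  V6: V3, V4, V8, V9, V10
MB(V7) = {V2, V3, V4, V6, V8, V9, V10}.

{V2, V3, V4, V6, V8, V9, V10}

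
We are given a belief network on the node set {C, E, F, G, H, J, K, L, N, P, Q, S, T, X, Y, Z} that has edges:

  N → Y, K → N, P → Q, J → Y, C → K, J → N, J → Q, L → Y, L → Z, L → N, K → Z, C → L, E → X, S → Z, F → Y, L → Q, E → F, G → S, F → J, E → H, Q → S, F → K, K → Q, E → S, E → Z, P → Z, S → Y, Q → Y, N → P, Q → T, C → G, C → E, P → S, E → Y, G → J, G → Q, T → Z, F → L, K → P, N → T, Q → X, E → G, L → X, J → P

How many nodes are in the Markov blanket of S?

12

By definition, MB(S) is built from S's parents, S's children, and the co-parents of S.
Pa(S) = {E, G, P, Q}.
Ch(S) = {Y, Z}.
Parents of each child, excluding S:
  Y's other parents are E, F, J, L, N, Q.
  Z also has parents E, K, L, P, T.
MB(S) = {E, F, G, J, K, L, N, P, Q, T, Y, Z}, which has 12 nodes.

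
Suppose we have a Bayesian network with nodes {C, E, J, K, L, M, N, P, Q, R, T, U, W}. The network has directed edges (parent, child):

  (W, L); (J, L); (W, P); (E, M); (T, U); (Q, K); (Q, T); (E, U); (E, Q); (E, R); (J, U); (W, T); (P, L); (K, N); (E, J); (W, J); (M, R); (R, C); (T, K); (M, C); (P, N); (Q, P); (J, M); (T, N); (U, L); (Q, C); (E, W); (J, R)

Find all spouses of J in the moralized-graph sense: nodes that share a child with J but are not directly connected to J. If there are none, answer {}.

{P, T}

Children of J: L, M, R, U.
  M also has parent E.
  parents(R) \ {J} = {E, M}.
  U's other parents are E, T.
  L also has parents P, U, W.
Excluding nodes already adjacent to J (E, L, M, R, U, W), the co-parent-only contribution is {P, T}.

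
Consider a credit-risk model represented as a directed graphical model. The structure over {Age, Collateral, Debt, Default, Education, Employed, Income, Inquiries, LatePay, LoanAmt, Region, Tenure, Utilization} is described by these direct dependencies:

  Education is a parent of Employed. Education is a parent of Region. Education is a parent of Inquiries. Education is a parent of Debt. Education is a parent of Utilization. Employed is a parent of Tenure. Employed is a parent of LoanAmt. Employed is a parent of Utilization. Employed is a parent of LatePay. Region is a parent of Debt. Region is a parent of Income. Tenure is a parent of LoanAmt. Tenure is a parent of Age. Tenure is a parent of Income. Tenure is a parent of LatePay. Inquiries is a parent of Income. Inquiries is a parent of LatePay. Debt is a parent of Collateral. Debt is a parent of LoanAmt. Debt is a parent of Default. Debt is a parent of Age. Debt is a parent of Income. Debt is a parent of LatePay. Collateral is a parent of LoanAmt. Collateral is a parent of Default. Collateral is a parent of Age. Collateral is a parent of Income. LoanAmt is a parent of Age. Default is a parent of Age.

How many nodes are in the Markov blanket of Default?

5

Recall MB(v) = parents ∪ children ∪ spouses, where spouses are the other parents of v's children.
Pa(Default) = {Collateral, Debt}.
Default's children: Age.
Parents of each child, excluding Default:
  Age's other parents are Collateral, Debt, LoanAmt, Tenure.
MB(Default) = {Age, Collateral, Debt, LoanAmt, Tenure}, which has 5 nodes.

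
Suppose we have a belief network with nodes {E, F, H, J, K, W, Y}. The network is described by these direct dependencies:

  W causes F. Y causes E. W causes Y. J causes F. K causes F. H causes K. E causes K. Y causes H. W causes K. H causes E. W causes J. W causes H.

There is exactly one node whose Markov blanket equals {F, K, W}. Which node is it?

The target node must have every member of {F, K, W} as a parent, child, or co-parent, and no others.
Parents of J: W; children: F; co-parents: K, W.
These exactly cover the given set, so the node is J.

J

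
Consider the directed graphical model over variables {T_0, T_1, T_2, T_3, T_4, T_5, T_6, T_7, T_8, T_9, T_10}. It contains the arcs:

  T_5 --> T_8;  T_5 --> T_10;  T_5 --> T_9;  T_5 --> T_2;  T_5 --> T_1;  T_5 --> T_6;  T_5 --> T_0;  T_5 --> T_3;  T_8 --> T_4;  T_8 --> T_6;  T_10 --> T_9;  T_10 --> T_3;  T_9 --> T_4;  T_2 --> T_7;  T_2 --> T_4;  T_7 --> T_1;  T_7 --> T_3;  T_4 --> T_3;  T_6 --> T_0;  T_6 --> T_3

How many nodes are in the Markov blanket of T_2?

Recall MB(v) = parents ∪ children ∪ spouses, where spouses are the other parents of v's children.
Ch(T_2) = {T_4, T_7}.
T_2 has parent T_5.
Parents of each child, excluding T_2:
  T_7 has no other parent.
  T_4's other parents are T_8, T_9.
MB(T_2) = {T_4, T_5, T_7, T_8, T_9}, which has 5 nodes.

5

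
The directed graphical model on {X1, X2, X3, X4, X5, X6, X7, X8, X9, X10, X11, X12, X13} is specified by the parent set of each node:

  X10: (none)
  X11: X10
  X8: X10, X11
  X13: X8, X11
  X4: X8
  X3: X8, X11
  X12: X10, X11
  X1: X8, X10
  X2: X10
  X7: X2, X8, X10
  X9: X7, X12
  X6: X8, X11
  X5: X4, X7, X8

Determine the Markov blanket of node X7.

By definition, MB(X7) is built from X7's parents, X7's children, and the co-parents of X7.
Ch(X7) = {X5, X9}.
Pa(X7) = {X2, X8, X10}.
Parents of each child, excluding X7:
  X9 also has parent X12.
  X5 also has parents X4, X8.
Taking the union gives {X2, X4, X5, X8, X9, X10, X12}.

{X2, X4, X5, X8, X9, X10, X12}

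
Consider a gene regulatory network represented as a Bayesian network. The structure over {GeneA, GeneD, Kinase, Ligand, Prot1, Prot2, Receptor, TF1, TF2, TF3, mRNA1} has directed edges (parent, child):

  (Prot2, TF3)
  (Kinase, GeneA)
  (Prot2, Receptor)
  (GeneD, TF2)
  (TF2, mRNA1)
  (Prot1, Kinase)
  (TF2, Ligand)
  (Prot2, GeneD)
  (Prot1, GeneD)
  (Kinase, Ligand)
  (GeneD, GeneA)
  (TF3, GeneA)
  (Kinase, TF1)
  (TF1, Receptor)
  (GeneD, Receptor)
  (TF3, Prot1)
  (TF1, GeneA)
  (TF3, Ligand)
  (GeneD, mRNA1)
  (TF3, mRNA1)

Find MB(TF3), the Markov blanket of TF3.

By definition, MB(TF3) is built from TF3's parents, TF3's children, and the co-parents of TF3.
Ch(TF3) = {GeneA, Ligand, Prot1, mRNA1}.
Pa(TF3) = {Prot2}.
Other parents of TF3's children:
  Prot1: —
  GeneA: GeneD, Kinase, TF1
  mRNA1: GeneD, TF2
  Ligand: Kinase, TF2
Union: {Prot2} ∪ {GeneA, Ligand, Prot1, mRNA1} ∪ {GeneD, Kinase, TF1, TF2} = {GeneA, GeneD, Kinase, Ligand, Prot1, Prot2, TF1, TF2, mRNA1}.

{GeneA, GeneD, Kinase, Ligand, Prot1, Prot2, TF1, TF2, mRNA1}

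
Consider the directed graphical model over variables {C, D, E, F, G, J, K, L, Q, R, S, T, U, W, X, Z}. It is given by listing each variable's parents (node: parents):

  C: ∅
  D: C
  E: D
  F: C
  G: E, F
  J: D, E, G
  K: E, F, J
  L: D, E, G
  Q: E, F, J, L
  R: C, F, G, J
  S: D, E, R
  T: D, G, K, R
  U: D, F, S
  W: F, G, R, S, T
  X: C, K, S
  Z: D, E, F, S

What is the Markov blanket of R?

A node's Markov blanket = Pa ∪ Ch ∪ (parents of Ch other than the node itself).
R's parents: C, F, G, J.
Children of R: S, T, W.
Co-parents of R (other parents of its children):
  S: D, E
  T: D, G, K
  W: F, G, S, T
Taking the union gives {C, D, E, F, G, J, K, S, T, W}.

{C, D, E, F, G, J, K, S, T, W}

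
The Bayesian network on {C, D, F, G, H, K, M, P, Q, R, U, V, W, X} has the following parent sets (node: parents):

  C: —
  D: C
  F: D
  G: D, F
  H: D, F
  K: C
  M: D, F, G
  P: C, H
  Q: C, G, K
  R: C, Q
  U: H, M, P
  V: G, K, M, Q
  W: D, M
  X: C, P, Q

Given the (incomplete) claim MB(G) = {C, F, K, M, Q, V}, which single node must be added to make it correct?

D

G's children: M, Q, V.
Pa(G) = {D, F}.
Parents of each child, excluding G:
  parents(M) \ {G} = {D, F}.
  Q also has parents C, K.
  parents(V) \ {G} = {K, M, Q}.
MB(G) = {C, D, F, K, M, Q, V}.
Comparing with the claimed set, D is missing.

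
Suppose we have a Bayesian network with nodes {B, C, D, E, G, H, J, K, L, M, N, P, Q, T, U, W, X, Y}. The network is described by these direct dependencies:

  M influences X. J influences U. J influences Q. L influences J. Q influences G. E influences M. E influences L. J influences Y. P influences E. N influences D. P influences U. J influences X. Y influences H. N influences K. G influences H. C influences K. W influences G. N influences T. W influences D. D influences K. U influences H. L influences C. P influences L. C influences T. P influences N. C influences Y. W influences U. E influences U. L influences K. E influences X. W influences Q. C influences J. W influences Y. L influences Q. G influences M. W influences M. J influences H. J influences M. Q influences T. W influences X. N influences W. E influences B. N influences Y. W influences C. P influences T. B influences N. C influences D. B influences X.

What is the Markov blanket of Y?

{C, G, H, J, N, U, W}

Recall MB(v) = parents ∪ children ∪ spouses, where spouses are the other parents of v's children.
Parents of Y: C, J, N, W.
Ch(Y) = {H}.
For each child, the remaining parents (spouses of Y):
  H's other parents are G, J, U.
MB(Y) = {C, G, H, J, N, U, W}.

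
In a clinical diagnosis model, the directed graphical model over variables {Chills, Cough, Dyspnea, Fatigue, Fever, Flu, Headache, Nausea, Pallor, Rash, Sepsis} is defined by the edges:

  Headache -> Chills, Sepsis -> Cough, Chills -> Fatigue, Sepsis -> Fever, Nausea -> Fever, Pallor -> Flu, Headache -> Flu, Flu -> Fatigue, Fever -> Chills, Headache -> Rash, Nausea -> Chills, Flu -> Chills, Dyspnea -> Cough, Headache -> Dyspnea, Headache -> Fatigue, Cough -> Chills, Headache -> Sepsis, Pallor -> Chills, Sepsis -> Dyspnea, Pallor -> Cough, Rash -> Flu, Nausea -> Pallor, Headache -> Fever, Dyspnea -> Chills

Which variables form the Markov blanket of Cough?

The Markov blanket of a node is its parents, its children, and the other parents of its children.
Cough's parents: Dyspnea, Pallor, Sepsis.
Cough's children: Chills.
Other parents of Cough's children:
  parents(Chills) \ {Cough} = {Dyspnea, Fever, Flu, Headache, Nausea, Pallor}.
Taking the union gives {Chills, Dyspnea, Fever, Flu, Headache, Nausea, Pallor, Sepsis}.

{Chills, Dyspnea, Fever, Flu, Headache, Nausea, Pallor, Sepsis}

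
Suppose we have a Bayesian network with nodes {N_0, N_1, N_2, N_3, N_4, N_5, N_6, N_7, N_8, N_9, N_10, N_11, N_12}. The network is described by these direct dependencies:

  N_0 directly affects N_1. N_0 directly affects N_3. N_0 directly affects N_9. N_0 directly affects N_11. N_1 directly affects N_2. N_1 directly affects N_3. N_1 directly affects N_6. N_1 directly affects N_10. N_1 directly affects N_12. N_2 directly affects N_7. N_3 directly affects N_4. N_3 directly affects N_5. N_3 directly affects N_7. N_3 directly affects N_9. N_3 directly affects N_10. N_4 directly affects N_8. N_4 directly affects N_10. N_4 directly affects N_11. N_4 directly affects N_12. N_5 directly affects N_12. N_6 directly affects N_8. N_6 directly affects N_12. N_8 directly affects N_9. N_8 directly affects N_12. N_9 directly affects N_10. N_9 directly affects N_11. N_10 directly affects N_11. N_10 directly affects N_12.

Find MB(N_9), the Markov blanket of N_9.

The Markov blanket of a node is its parents, its children, and the other parents of its children.
N_9 has children N_10, N_11.
Pa(N_9) = {N_0, N_3, N_8}.
Co-parents of N_9 (other parents of its children):
  N_10 also has parents N_1, N_3, N_4.
  parents(N_11) \ {N_9} = {N_0, N_4, N_10}.
MB(N_9) = {N_0, N_1, N_3, N_4, N_8, N_10, N_11}.

{N_0, N_1, N_3, N_4, N_8, N_10, N_11}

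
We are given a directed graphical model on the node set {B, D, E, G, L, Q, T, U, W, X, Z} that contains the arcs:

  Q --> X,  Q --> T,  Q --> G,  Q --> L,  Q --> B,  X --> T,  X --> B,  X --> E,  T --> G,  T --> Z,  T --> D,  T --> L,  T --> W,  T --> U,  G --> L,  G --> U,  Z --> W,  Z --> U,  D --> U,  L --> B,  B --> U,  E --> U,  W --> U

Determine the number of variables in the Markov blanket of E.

Ch(E) = {U}.
Parents of E: X.
Co-parents of E (other parents of its children):
  U's other parents are B, D, G, T, W, Z.
MB(E) = {B, D, G, T, U, W, X, Z}, which has 8 nodes.

8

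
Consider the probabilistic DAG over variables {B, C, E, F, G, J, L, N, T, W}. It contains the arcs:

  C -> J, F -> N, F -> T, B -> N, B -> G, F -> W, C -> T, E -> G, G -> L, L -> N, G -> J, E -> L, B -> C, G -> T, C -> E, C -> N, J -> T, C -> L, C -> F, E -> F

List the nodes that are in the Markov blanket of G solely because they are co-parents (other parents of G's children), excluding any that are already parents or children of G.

{C, F}

Children of G: J, L, T.
  J's other parent is C.
  parents(L) \ {G} = {C, E}.
  T's other parents are C, F, J.
Excluding nodes already adjacent to G (B, E, J, L, T), the co-parent-only contribution is {C, F}.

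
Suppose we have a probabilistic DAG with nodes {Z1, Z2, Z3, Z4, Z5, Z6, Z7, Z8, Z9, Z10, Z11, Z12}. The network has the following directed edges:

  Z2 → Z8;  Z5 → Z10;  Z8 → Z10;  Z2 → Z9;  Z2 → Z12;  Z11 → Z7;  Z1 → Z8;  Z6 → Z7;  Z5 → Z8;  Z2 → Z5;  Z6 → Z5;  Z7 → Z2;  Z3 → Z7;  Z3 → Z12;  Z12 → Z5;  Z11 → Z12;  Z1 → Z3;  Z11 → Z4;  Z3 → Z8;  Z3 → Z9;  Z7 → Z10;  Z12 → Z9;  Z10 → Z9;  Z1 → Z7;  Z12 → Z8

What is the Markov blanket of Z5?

{Z1, Z2, Z3, Z6, Z7, Z8, Z10, Z12}

A node's Markov blanket = Pa ∪ Ch ∪ (parents of Ch other than the node itself).
Z5's children: Z8, Z10.
Parents of Z5: Z2, Z6, Z12.
Parents of each child, excluding Z5:
  Z8: Z1, Z2, Z3, Z12
  Z10: Z7, Z8
Taking the union gives {Z1, Z2, Z3, Z6, Z7, Z8, Z10, Z12}.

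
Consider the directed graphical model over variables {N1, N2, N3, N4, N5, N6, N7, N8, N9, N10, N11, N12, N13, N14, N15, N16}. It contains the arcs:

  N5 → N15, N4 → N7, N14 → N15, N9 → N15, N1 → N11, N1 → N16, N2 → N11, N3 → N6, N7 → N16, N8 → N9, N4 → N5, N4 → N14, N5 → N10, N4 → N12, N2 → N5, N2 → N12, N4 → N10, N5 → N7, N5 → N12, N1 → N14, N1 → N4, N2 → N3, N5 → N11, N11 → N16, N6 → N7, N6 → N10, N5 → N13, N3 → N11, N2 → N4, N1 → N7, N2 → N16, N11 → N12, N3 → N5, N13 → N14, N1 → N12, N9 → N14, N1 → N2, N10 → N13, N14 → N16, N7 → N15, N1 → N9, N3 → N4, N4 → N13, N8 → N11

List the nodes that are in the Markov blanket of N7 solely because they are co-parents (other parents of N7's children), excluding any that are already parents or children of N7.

Children of N7: N15, N16.
  parents(N15) \ {N7} = {N5, N9, N14}.
  parents(N16) \ {N7} = {N1, N2, N11, N14}.
Excluding nodes already adjacent to N7 (N1, N4, N5, N6, N15, N16), the co-parent-only contribution is {N2, N9, N11, N14}.

{N2, N9, N11, N14}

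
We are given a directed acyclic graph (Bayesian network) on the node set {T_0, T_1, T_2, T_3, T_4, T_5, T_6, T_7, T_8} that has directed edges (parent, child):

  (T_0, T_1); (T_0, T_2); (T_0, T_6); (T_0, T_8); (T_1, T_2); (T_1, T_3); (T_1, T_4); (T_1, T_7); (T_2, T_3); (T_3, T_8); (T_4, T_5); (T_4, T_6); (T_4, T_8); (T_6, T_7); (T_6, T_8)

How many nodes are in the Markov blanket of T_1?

By definition, MB(T_1) is built from T_1's parents, T_1's children, and the co-parents of T_1.
T_1's parents: T_0.
Ch(T_1) = {T_2, T_3, T_4, T_7}.
Parents of each child, excluding T_1:
  T_2 also has parent T_0.
  T_3's other parent is T_2.
  T_4 has no other parent.
  parents(T_7) \ {T_1} = {T_6}.
MB(T_1) = {T_0, T_2, T_3, T_4, T_6, T_7}, which has 6 nodes.

6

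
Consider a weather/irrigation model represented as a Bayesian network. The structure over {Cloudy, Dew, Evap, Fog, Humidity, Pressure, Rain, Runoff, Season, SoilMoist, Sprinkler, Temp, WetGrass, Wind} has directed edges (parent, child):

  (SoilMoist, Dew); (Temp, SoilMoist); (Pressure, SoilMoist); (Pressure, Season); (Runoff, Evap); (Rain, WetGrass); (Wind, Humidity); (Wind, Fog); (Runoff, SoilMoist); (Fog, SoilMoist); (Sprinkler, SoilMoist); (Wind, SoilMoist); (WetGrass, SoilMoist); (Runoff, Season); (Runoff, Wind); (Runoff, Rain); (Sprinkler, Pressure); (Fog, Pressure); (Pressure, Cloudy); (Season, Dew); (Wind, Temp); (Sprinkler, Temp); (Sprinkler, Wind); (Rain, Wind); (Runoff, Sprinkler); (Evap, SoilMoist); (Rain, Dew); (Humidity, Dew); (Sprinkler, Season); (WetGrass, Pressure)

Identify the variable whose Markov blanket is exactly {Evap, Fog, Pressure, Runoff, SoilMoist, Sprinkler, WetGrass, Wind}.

Temp

The target node must have every member of {Evap, Fog, Pressure, Runoff, SoilMoist, Sprinkler, WetGrass, Wind} as a parent, child, or co-parent, and no others.
Parents of Temp: Sprinkler, Wind; children: SoilMoist; co-parents: Evap, Fog, Pressure, Runoff, Sprinkler, WetGrass, Wind.
These exactly cover the given set, so the node is Temp.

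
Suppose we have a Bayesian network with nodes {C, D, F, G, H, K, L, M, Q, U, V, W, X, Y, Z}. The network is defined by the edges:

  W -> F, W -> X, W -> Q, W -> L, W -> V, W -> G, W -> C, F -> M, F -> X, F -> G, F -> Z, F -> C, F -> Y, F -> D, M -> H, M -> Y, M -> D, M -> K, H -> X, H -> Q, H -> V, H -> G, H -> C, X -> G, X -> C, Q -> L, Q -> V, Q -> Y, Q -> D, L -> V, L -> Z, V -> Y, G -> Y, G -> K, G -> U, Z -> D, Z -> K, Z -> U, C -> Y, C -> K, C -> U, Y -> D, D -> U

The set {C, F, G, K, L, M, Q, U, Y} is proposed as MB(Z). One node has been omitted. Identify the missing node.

Recall MB(v) = parents ∪ children ∪ spouses, where spouses are the other parents of v's children.
Z has parents F, L.
Children of Z: D, K, U.
Other parents of Z's children:
  D's other parents are F, M, Q, Y.
  K also has parents C, G, M.
  parents(U) \ {Z} = {C, D, G}.
MB(Z) = {C, D, F, G, K, L, M, Q, U, Y}.
Comparing with the claimed set, D is missing.

D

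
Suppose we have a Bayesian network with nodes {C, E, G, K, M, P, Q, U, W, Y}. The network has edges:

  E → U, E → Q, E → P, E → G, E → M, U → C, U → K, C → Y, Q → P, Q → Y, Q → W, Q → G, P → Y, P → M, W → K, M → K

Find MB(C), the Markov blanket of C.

{P, Q, U, Y}

Pa(C) = {U}.
Ch(C) = {Y}.
For each child, the remaining parents (spouses of C):
  parents(Y) \ {C} = {P, Q}.
Taking the union gives {P, Q, U, Y}.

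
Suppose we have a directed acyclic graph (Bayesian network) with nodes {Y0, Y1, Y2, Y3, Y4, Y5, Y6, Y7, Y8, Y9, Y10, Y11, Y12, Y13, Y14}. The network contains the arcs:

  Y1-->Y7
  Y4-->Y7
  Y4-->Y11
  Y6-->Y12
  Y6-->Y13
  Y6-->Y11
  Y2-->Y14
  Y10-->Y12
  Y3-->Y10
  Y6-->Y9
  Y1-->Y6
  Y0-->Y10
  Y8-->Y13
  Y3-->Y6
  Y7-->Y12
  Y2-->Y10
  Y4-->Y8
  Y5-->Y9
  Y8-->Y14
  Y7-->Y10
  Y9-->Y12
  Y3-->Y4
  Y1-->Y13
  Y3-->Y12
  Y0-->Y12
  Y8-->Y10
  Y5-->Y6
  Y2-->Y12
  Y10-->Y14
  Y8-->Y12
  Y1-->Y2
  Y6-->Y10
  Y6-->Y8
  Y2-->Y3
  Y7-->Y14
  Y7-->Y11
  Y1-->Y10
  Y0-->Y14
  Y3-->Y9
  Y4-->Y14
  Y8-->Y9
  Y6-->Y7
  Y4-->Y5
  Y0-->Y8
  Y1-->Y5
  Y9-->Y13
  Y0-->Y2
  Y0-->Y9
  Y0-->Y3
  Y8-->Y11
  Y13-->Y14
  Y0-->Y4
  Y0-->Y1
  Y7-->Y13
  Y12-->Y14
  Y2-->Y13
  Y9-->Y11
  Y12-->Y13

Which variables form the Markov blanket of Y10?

{Y0, Y1, Y2, Y3, Y4, Y6, Y7, Y8, Y9, Y12, Y13, Y14}

Children of Y10: Y12, Y14.
Parents of Y10: Y0, Y1, Y2, Y3, Y6, Y7, Y8.
Parents of each child, excluding Y10:
  Y12's other parents are Y0, Y2, Y3, Y6, Y7, Y8, Y9.
  Y14's other parents are Y0, Y2, Y4, Y7, Y8, Y12, Y13.
MB(Y10) = {Y0, Y1, Y2, Y3, Y4, Y6, Y7, Y8, Y9, Y12, Y13, Y14}.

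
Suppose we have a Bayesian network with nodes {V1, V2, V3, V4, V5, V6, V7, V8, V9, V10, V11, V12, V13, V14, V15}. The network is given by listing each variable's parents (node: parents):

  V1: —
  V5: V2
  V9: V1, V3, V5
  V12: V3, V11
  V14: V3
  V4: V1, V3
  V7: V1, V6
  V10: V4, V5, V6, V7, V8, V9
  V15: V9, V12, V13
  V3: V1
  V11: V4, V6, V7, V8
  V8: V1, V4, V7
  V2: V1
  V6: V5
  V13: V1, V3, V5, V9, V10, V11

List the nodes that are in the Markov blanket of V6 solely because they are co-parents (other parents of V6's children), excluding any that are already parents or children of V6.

{V1, V4, V8, V9}

Children of V6: V7, V10, V11.
  V7's other parent is V1.
  V10's other parents are V4, V5, V7, V8, V9.
  parents(V11) \ {V6} = {V4, V7, V8}.
Excluding nodes already adjacent to V6 (V5, V7, V10, V11), the co-parent-only contribution is {V1, V4, V8, V9}.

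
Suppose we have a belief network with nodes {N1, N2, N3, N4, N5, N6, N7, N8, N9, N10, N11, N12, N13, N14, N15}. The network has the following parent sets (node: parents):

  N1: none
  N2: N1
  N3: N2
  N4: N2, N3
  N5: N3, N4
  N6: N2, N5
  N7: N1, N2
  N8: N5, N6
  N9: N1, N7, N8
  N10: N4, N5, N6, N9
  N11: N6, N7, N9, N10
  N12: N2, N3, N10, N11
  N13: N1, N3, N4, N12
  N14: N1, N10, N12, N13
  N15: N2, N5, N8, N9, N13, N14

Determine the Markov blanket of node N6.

{N2, N4, N5, N7, N8, N9, N10, N11}

Pa(N6) = {N2, N5}.
Children of N6: N8, N10, N11.
Parents of each child, excluding N6:
  N8: N5
  N10: N4, N5, N9
  N11: N7, N9, N10
Union: {N2, N5} ∪ {N8, N10, N11} ∪ {N4, N5, N7, N9, N10} = {N2, N4, N5, N7, N8, N9, N10, N11}.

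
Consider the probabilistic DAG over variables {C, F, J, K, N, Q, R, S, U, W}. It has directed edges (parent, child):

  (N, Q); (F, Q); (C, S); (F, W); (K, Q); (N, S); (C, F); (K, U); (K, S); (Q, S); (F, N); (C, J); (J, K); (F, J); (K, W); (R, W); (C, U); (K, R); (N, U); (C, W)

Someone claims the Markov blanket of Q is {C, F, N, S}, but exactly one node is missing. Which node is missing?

K

Q has parents F, K, N.
Children of Q: S.
Co-parents of Q (other parents of its children):
  S also has parents C, K, N.
MB(Q) = {C, F, K, N, S}.
Comparing with the claimed set, K is missing.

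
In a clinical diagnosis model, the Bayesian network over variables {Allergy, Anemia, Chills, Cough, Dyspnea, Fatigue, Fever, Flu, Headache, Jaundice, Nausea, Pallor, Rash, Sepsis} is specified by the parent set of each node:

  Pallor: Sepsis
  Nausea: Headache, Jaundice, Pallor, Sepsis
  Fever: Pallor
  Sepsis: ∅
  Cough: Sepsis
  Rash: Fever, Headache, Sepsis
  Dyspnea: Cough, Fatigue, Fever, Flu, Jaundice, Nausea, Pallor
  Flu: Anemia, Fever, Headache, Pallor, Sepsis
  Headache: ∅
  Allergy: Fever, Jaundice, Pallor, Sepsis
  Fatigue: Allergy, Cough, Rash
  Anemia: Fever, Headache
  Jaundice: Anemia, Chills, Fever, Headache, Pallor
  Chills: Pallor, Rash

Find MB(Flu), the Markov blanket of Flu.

{Anemia, Cough, Dyspnea, Fatigue, Fever, Headache, Jaundice, Nausea, Pallor, Sepsis}

Flu's parents: Anemia, Fever, Headache, Pallor, Sepsis.
Flu has child Dyspnea.
Co-parents of Flu (other parents of its children):
  Dyspnea: Cough, Fatigue, Fever, Jaundice, Nausea, Pallor
Taking the union gives {Anemia, Cough, Dyspnea, Fatigue, Fever, Headache, Jaundice, Nausea, Pallor, Sepsis}.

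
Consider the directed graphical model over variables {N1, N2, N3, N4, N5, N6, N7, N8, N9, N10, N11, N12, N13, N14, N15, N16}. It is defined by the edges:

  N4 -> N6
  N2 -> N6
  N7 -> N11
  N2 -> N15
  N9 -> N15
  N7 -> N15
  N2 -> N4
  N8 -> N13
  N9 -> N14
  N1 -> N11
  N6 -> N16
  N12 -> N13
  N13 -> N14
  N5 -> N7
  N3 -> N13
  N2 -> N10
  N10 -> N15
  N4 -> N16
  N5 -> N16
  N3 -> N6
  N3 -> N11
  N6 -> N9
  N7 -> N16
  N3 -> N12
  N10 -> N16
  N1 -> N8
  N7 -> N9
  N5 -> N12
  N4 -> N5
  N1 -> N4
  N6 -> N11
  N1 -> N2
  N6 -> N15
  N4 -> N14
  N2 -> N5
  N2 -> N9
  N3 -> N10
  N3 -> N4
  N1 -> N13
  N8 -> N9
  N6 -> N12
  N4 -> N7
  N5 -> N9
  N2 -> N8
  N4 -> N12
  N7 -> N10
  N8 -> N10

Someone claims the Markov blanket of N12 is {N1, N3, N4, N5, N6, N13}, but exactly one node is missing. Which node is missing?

The Markov blanket of a node is its parents, its children, and the other parents of its children.
Children of N12: N13.
N12 has parents N3, N4, N5, N6.
Parents of each child, excluding N12:
  parents(N13) \ {N12} = {N1, N3, N8}.
MB(N12) = {N1, N3, N4, N5, N6, N8, N13}.
Comparing with the claimed set, N8 is missing.

N8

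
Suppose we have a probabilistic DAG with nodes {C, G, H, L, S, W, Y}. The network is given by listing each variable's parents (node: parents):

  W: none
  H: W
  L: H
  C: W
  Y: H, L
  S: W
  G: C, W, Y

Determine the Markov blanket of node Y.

{C, G, H, L, W}

A node's Markov blanket = Pa ∪ Ch ∪ (parents of Ch other than the node itself).
Ch(Y) = {G}.
Y has parents H, L.
Co-parents of Y (other parents of its children):
  G: C, W
Union: {H, L} ∪ {G} ∪ {C, W} = {C, G, H, L, W}.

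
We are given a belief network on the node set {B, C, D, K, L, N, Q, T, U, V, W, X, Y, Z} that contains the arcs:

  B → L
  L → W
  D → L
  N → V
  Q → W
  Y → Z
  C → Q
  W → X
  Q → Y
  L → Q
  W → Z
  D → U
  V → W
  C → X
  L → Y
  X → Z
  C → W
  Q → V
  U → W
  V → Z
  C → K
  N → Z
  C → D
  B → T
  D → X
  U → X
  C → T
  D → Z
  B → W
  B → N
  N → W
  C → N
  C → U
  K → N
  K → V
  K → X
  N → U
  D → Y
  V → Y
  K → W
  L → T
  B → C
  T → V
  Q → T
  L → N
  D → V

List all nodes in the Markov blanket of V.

Pa(V) = {D, K, N, Q, T}.
Ch(V) = {W, Y, Z}.
Parents of each child, excluding V:
  W: B, C, K, L, N, Q, U
  Y: D, L, Q
  Z: D, N, W, X, Y
So the Markov blanket of V is {B, C, D, K, L, N, Q, T, U, W, X, Y, Z}.

{B, C, D, K, L, N, Q, T, U, W, X, Y, Z}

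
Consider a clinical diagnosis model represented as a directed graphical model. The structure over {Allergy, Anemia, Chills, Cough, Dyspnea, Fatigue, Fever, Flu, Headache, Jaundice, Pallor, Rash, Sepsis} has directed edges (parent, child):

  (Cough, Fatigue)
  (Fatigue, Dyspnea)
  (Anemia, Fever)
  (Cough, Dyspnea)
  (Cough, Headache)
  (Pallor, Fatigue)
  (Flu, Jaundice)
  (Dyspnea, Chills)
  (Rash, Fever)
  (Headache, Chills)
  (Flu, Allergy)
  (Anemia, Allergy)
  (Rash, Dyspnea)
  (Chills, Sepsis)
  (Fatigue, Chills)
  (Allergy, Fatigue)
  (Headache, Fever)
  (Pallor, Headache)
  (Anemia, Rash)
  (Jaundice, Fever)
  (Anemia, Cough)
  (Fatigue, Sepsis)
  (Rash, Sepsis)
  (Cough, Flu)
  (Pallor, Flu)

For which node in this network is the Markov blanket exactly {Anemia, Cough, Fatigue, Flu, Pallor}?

The target node must have every member of {Anemia, Cough, Fatigue, Flu, Pallor} as a parent, child, or co-parent, and no others.
Parents of Allergy: Anemia, Flu; children: Fatigue; co-parents: Cough, Pallor.
These exactly cover the given set, so the node is Allergy.

Allergy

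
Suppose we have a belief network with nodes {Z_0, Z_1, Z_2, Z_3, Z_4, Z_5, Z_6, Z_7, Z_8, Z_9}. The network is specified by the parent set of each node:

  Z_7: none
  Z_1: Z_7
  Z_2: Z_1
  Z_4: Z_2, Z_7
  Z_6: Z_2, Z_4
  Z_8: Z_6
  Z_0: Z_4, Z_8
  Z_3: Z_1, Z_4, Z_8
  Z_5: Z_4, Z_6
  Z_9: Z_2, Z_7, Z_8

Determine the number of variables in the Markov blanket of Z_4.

8

Parents of Z_4: Z_2, Z_7.
Children of Z_4: Z_0, Z_3, Z_5, Z_6.
Parents of each child, excluding Z_4:
  Z_6: Z_2
  Z_0: Z_8
  Z_3: Z_1, Z_8
  Z_5: Z_6
MB(Z_4) = {Z_0, Z_1, Z_2, Z_3, Z_5, Z_6, Z_7, Z_8}, which has 8 nodes.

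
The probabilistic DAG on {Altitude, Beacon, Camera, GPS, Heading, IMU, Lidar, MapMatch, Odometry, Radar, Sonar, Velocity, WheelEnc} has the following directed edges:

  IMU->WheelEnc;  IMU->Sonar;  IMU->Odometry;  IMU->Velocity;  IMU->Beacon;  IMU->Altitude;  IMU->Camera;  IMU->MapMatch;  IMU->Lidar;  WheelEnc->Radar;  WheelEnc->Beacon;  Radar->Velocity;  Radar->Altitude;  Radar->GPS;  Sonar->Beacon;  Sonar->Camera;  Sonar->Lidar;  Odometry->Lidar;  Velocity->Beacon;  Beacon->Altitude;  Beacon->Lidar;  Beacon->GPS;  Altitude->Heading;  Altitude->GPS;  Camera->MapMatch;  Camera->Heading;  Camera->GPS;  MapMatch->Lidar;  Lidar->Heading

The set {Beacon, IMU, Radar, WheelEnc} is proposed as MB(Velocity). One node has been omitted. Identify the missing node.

Sonar

By definition, MB(Velocity) is built from Velocity's parents, Velocity's children, and the co-parents of Velocity.
Children of Velocity: Beacon.
Velocity has parents IMU, Radar.
Other parents of Velocity's children:
  Beacon: IMU, Sonar, WheelEnc
MB(Velocity) = {Beacon, IMU, Radar, Sonar, WheelEnc}.
Comparing with the claimed set, Sonar is missing.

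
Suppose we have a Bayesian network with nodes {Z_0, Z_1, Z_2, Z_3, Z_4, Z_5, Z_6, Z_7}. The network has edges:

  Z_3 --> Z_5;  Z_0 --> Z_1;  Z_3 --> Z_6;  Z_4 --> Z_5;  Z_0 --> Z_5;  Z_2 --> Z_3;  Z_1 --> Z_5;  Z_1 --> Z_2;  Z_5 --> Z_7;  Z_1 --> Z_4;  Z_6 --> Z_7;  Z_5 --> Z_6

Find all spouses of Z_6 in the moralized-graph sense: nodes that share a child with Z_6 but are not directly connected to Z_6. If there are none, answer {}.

Children of Z_6: Z_7.
  parents(Z_7) \ {Z_6} = {Z_5}.
Excluding nodes already adjacent to Z_6 (Z_3, Z_5, Z_7), the co-parent-only contribution is {}.

{}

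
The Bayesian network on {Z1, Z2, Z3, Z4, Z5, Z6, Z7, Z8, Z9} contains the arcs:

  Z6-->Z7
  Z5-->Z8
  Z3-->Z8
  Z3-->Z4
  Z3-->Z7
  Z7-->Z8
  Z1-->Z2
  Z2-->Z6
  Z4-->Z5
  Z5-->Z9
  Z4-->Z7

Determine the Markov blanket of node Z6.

Recall MB(v) = parents ∪ children ∪ spouses, where spouses are the other parents of v's children.
Ch(Z6) = {Z7}.
Z6 has parent Z2.
For each child, the remaining parents (spouses of Z6):
  parents(Z7) \ {Z6} = {Z3, Z4}.
So the Markov blanket of Z6 is {Z2, Z3, Z4, Z7}.

{Z2, Z3, Z4, Z7}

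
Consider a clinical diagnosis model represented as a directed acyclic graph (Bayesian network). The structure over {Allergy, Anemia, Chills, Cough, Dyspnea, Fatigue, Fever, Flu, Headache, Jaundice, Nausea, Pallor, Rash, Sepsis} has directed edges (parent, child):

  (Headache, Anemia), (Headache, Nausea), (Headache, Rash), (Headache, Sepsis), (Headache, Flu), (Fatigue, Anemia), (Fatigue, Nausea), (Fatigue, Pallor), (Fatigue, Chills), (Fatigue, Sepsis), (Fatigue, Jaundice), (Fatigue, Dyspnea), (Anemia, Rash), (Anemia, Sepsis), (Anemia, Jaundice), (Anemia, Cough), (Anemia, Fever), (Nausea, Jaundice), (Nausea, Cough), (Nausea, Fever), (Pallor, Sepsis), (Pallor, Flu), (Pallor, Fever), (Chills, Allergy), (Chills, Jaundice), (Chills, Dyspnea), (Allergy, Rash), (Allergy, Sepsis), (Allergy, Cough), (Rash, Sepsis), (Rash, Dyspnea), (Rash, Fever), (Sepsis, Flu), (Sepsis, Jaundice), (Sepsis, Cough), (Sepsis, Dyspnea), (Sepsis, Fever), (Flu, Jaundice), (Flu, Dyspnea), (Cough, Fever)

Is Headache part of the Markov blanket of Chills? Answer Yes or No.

A node's Markov blanket = Pa ∪ Ch ∪ (parents of Ch other than the node itself).
Children of Chills: Allergy, Dyspnea, Jaundice.
Pa(Chills) = {Fatigue}.
Co-parents of Chills (other parents of its children):
  Allergy: no additional parents.
  Jaundice also has parents Anemia, Fatigue, Flu, Nausea, Sepsis.
  Dyspnea also has parents Fatigue, Flu, Rash, Sepsis.
MB(Chills) = {Allergy, Anemia, Dyspnea, Fatigue, Flu, Jaundice, Nausea, Rash, Sepsis}; Headache is not in this set.

No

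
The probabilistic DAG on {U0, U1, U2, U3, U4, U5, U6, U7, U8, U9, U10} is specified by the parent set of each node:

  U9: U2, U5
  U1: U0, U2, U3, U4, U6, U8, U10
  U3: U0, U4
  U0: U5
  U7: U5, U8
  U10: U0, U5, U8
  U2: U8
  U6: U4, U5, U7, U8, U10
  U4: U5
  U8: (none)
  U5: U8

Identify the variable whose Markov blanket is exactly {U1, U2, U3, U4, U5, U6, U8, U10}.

The target node must have every member of {U1, U2, U3, U4, U5, U6, U8, U10} as a parent, child, or co-parent, and no others.
Parents of U0: U5; children: U1, U3, U10; co-parents: U2, U3, U4, U5, U6, U8, U10.
These exactly cover the given set, so the node is U0.

U0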